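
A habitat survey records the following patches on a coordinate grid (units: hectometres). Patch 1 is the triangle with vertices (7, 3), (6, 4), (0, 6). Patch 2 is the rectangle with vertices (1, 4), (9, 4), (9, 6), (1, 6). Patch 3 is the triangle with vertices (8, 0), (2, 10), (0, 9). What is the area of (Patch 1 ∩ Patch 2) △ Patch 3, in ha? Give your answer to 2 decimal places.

|Patch 1 ∩ Patch 2| = 1.2857.
|(Patch 1 ∩ Patch 2) ∩ Patch 3| = 0.5227.
|(Patch 1 ∩ Patch 2) △ Patch 3| = 1.2857 + 13 − 1.0453 = 13.24.

13.24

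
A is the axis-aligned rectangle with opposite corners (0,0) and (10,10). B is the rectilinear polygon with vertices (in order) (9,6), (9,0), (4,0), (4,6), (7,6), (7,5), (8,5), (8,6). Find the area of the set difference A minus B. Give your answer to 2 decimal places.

71.00

|A| = 100, |A∩B| = 29.
|A ∖ B| = |A| − |A∩B| = 100 − 29 = 71.00.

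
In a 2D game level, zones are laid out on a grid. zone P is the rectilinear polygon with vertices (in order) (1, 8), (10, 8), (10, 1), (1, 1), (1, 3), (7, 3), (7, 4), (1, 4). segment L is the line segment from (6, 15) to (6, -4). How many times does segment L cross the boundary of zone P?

The segment meets the boundary at (6,1), (6,3), (6,4), (6,8).

4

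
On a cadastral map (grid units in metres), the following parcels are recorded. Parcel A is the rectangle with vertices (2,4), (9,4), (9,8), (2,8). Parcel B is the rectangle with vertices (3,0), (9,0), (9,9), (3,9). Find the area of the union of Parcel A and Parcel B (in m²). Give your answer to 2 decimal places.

58.00

By inclusion–exclusion:
Individual areas: |Parcel A| = 28, |Parcel B| = 54.
|Parcel A∩Parcel B|: x∈[3,9], y∈[4,8] → 6·4 = 24.
|Parcel A ∪ Parcel B| = 82 − 24 = 58.00.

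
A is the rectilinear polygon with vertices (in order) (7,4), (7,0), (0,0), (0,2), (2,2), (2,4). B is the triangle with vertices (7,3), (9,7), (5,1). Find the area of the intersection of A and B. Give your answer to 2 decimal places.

The intersection is the polygon with vertices (7,3), (5,1), (7,4).
By the shoelace formula its area is 1.00.

1.00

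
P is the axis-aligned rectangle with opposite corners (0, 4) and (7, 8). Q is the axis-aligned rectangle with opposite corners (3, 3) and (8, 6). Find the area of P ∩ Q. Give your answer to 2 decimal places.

8.00

|P∩Q|: x∈[3,7], y∈[4,6] → 4·2 = 8.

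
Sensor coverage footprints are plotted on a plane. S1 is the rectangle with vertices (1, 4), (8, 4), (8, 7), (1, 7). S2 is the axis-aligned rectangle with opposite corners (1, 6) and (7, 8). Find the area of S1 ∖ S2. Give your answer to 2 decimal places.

15.00

|S1∩S2|: x∈[1,7], y∈[6,7] → 6·1 = 6.
|S1| = 21.
|S1 ∖ S2| = |S1| − |S1∩S2| = 21 − 6 = 15.00.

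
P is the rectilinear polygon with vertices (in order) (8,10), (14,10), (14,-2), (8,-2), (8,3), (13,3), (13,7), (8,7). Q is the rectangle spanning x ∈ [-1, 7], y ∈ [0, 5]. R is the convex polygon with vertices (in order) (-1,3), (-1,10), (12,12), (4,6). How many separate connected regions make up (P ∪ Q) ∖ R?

2

(P ∪ Q) ∖ R splits into 2 disjoint pieces (area 51.3333, area 36.6667).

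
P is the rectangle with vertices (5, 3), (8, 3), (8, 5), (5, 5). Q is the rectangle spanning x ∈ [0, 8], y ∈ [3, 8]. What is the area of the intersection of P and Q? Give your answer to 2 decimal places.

|P∩Q|: x∈[5,8], y∈[3,5] → 3·2 = 6.

6.00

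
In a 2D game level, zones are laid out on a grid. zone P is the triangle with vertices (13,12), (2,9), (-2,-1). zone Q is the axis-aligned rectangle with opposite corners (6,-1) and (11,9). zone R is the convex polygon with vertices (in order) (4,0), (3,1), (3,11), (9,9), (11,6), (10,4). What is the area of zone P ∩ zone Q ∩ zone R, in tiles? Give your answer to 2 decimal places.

The intersection is the polygon with vertices (6,9), (9,9), (9.197,8.704), (6,5.933).
By the shoelace formula its area is 5.35.

5.35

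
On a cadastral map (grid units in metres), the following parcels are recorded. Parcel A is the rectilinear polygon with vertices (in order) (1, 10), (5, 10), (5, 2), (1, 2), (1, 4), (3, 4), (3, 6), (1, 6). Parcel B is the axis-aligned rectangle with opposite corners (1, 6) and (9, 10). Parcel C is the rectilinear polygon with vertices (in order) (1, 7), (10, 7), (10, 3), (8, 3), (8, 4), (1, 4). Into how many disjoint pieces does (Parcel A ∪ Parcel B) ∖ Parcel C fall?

(Parcel A ∪ Parcel B) ∖ Parcel C splits into 2 disjoint pieces (area 24, area 8).

2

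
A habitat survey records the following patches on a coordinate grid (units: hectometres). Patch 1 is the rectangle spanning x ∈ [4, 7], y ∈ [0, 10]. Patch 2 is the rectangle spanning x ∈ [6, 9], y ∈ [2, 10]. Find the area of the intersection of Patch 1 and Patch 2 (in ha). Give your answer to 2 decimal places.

8.00

|Patch 1∩Patch 2|: x∈[6,7], y∈[2,10] → 1·8 = 8.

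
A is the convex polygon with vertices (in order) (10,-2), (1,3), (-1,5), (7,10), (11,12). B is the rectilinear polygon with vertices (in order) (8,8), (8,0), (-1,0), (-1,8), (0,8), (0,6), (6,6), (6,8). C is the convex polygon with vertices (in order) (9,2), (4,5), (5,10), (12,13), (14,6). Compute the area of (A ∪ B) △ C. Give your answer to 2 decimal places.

|A ∪ B| = 105.4.
|(A ∪ B) ∩ C| = 44.2987.
|(A ∪ B) △ C| = 105.4 + 69.5 − 88.5974 = 86.30.

86.30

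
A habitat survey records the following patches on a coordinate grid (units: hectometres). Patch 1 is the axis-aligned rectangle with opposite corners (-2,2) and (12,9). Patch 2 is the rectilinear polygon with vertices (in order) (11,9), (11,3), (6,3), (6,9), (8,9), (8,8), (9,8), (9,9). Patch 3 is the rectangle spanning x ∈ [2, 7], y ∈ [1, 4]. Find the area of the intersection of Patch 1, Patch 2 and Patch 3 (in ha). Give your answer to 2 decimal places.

The intersection is the polygon with vertices (6,3), (6,4), (7,4), (7,3).
By the shoelace formula its area is 1.00.

1.00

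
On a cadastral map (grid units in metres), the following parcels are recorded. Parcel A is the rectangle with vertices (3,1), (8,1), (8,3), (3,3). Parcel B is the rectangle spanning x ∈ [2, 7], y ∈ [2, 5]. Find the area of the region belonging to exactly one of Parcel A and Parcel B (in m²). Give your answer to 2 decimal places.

|Parcel A∩Parcel B|: x∈[3,7], y∈[2,3] → 4·1 = 4.
|Parcel A △ Parcel B| = |Parcel A| + |Parcel B| − 2·|Parcel A∩Parcel B| = 10 + 15 − 8 = 17.00.

17.00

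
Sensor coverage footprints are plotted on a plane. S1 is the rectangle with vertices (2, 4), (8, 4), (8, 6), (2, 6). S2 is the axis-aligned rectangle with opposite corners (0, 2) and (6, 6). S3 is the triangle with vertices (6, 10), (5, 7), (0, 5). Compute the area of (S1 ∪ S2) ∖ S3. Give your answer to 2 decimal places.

27.35

|S1 ∪ S2| = 28.
|(S1 ∪ S2) ∩ S3| = 0.65.
|(S1 ∪ S2) ∖ S3| = 28 − 0.65 = 27.35.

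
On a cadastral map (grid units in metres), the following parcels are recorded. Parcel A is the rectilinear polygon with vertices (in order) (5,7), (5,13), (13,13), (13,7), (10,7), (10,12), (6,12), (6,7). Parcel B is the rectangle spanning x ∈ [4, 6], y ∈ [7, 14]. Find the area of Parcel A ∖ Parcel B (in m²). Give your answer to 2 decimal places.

|Parcel A| = 28, |Parcel A∩Parcel B| = 6.
|Parcel A ∖ Parcel B| = |Parcel A| − |Parcel A∩Parcel B| = 28 − 6 = 22.00.

22.00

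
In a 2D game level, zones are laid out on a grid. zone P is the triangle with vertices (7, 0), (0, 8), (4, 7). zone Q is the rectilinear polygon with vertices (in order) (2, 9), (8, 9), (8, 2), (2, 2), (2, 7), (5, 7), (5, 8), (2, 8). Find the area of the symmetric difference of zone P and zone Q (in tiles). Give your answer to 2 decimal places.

|zone P| = 12.5, |zone Q| = 39, |zone P∩zone Q| = 9.3214.
|zone P △ zone Q| = |zone P| + |zone Q| − 2·|zone P∩zone Q| = 12.5 + 39 − 18.6429 = 32.86.

32.86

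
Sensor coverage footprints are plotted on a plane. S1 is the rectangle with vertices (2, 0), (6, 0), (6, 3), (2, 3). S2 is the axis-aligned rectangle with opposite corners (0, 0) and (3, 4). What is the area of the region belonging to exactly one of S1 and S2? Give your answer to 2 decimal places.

18.00

|S1∩S2|: x∈[2,3], y∈[0,3] → 1·3 = 3.
|S1 △ S2| = |S1| + |S2| − 2·|S1∩S2| = 12 + 12 − 6 = 18.00.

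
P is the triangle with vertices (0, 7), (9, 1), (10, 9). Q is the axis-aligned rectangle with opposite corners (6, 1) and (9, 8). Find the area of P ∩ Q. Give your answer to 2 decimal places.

The intersection is the polygon with vertices (6,3), (6,8), (9,8), (9,1).
By the shoelace formula its area is 18.00.

18.00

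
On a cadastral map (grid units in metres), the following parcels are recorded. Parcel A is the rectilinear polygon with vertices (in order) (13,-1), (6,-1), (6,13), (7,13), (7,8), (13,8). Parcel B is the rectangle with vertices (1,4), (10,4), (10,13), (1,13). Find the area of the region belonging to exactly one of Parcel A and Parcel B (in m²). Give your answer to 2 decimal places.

107.00

|Parcel A| = 68, |Parcel B| = 81, |Parcel A∩Parcel B| = 21.
|Parcel A △ Parcel B| = |Parcel A| + |Parcel B| − 2·|Parcel A∩Parcel B| = 68 + 81 − 42 = 107.00.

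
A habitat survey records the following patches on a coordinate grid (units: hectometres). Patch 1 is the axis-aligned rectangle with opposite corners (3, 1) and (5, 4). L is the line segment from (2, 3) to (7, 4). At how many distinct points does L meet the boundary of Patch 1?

2

The segment meets the boundary at (5,3.6), (3,3.2).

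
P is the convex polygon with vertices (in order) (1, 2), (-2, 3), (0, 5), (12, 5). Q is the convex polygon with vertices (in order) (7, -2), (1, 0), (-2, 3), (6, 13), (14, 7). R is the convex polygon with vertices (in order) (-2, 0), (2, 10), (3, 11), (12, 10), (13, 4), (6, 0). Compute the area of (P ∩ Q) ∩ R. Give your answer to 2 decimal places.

The region (P ∩ Q) ∩ R is the polygon with vertices (12,5), (1,2), (-0.941,2.647), (0,5).
By the shoelace formula its area is 20.59.

20.59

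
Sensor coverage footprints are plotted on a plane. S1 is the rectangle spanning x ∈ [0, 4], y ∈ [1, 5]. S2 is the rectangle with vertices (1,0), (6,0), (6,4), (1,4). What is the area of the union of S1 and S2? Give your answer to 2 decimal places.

By inclusion–exclusion:
Individual areas: |S1| = 16, |S2| = 20.
|S1∩S2|: x∈[1,4], y∈[1,4] → 3·3 = 9.
|S1 ∪ S2| = 36 − 9 = 27.00.

27.00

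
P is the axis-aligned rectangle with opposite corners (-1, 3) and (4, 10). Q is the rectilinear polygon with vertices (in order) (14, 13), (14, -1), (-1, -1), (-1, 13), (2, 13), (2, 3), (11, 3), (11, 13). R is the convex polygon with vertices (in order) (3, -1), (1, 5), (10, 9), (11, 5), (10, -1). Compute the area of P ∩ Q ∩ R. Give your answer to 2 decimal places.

1.56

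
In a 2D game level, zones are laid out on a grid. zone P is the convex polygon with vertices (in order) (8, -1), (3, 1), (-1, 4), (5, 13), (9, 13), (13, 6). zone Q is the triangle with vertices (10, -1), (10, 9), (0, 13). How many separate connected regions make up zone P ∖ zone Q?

2

zone P ∖ zone Q splits into 2 disjoint pieces (area 45.6517, area 29.3526).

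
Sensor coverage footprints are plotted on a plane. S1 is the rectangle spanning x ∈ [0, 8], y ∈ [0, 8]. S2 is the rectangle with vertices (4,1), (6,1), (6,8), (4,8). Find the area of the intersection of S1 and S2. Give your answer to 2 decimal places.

|S1∩S2|: x∈[4,6], y∈[1,8] → 2·7 = 14.

14.00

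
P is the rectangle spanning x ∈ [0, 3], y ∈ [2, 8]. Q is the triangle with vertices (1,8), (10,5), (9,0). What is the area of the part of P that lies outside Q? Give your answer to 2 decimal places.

|P| = 18, |P∩Q| = 1.3333.
|P ∖ Q| = |P| − |P∩Q| = 18 − 1.3333 = 16.67.

16.67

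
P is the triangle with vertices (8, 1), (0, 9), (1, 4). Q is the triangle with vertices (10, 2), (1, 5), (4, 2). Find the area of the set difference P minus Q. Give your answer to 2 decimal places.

10.29

|P| = 16, |P∩Q| = 5.7083.
|P ∖ Q| = |P| − |P∩Q| = 16 − 5.7083 = 10.29.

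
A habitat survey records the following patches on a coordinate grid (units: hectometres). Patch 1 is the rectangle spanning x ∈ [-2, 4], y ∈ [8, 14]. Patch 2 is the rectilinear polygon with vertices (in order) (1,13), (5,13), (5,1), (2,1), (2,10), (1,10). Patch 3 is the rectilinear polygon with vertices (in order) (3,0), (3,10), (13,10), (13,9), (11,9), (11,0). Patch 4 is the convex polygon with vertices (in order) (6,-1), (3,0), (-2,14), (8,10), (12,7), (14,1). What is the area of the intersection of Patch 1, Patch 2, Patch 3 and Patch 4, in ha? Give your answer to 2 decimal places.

The intersection is the polygon with vertices (3,10), (4,10), (4,8), (3,8).
By the shoelace formula its area is 2.00.

2.00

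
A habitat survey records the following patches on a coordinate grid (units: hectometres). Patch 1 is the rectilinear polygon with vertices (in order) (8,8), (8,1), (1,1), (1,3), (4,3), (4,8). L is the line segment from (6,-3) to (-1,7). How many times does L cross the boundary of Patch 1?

The segment meets the boundary at (1.8,3), (3.2,1).

2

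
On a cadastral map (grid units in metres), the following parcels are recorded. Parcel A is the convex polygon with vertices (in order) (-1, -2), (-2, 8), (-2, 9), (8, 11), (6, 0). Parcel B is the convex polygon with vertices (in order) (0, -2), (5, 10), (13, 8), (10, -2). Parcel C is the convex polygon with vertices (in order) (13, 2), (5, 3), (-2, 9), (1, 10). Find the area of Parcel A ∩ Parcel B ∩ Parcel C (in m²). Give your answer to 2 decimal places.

13.29

The intersection is the polygon with vertices (4.13,7.913), (7.081,5.946), (6.511,2.811), (5,3), (2.851,4.842).
By the shoelace formula its area is 13.29.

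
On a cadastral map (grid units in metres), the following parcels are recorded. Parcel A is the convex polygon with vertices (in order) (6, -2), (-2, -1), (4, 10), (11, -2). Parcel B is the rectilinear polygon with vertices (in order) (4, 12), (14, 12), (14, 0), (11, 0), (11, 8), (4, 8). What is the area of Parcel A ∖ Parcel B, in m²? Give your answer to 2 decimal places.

75.83

|Parcel A| = 77, |Parcel A∩Parcel B| = 1.1667.
|Parcel A ∖ Parcel B| = |Parcel A| − |Parcel A∩Parcel B| = 77 − 1.1667 = 75.83.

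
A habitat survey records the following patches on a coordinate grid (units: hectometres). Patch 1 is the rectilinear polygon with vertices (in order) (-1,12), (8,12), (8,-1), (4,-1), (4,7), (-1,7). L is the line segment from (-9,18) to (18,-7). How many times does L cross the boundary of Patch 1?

4

The segment meets the boundary at (4,5.963), (8,2.259), (2.88,7), (-1,10.593).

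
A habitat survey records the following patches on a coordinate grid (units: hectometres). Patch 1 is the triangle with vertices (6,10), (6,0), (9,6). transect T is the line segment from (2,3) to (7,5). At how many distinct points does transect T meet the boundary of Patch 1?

The segment meets the boundary at (6,4.6).

1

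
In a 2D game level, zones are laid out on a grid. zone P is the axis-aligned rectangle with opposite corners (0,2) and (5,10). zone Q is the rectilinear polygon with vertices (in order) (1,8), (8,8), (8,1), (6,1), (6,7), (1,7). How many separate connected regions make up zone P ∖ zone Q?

zone P ∖ zone Q is a single connected region.

1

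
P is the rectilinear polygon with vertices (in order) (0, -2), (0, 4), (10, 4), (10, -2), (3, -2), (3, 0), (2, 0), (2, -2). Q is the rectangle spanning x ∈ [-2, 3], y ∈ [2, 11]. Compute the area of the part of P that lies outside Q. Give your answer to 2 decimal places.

|P| = 58, |P∩Q| = 6.
|P ∖ Q| = |P| − |P∩Q| = 58 − 6 = 52.00.

52.00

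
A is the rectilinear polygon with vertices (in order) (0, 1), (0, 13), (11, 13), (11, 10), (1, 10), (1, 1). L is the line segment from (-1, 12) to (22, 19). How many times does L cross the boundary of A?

The segment meets the boundary at (2.286,13), (0,12.304).

2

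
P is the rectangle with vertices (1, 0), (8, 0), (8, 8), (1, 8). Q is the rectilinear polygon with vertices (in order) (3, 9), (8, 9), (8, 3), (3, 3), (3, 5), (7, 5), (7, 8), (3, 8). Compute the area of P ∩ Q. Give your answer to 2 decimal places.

13.00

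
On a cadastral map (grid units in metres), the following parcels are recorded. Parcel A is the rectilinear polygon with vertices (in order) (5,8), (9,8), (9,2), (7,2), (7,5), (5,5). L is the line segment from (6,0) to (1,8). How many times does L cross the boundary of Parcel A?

0

The segment lies entirely outside Parcel A and never meets its boundary.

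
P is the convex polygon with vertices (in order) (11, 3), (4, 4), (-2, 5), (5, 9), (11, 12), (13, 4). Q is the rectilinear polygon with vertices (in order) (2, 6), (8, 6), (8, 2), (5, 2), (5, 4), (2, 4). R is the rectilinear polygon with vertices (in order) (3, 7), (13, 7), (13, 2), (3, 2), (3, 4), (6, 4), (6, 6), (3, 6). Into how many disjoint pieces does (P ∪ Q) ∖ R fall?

1

(P ∪ Q) ∖ R is a single connected region.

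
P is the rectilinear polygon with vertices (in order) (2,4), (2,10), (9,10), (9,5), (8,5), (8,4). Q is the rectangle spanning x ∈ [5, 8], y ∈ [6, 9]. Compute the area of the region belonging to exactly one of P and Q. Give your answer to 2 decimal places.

|P| = 41, |Q| = 9, |P∩Q| = 9.
|P △ Q| = |P| + |Q| − 2·|P∩Q| = 41 + 9 − 18 = 32.00.

32.00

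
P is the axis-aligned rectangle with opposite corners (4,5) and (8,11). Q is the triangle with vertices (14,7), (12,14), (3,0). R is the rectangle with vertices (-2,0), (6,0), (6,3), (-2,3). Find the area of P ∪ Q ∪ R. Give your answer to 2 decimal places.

By inclusion–exclusion:
Individual areas: |P| = 24, |Q| = 45.5, |R| = 24.
|P∩Q| = 2.4802.
|P∩R| = 0 (no overlap).
|Q∩R| = 3.2435.
|P∩Q∩R| = 0.
|P ∪ Q ∪ R| = 93.5 − 5.7237 + 0 = 87.78.

87.78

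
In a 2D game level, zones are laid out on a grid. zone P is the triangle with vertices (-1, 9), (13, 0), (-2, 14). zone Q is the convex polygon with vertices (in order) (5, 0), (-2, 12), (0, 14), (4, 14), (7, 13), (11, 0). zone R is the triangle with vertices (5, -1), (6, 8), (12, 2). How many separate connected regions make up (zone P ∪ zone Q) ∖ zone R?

3

(zone P ∪ zone Q) ∖ zone R splits into 3 disjoint pieces (area 79.1686, area 0.587, area 2.5453).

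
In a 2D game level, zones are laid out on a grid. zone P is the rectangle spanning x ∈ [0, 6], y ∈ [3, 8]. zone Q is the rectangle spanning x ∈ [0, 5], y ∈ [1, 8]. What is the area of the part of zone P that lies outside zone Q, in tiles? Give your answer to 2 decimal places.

|zone P∩zone Q|: x∈[0,5], y∈[3,8] → 5·5 = 25.
|zone P| = 30.
|zone P ∖ zone Q| = |zone P| − |zone P∩zone Q| = 30 − 25 = 5.00.

5.00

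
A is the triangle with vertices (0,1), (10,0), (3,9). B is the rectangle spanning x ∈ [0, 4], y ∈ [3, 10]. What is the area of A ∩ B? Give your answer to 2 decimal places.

The intersection is the polygon with vertices (3,9), (4,7.714), (4,3), (0.75,3).
By the shoelace formula its area is 12.11.

12.11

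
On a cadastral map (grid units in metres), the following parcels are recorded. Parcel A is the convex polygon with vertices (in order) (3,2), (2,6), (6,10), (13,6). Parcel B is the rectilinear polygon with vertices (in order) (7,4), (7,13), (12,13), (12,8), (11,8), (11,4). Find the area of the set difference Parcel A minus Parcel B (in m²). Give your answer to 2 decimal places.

|Parcel A| = 44, |Parcel A∩Parcel B| = 15.3429.
|Parcel A ∖ Parcel B| = |Parcel A| − |Parcel A∩Parcel B| = 44 − 15.3429 = 28.66.

28.66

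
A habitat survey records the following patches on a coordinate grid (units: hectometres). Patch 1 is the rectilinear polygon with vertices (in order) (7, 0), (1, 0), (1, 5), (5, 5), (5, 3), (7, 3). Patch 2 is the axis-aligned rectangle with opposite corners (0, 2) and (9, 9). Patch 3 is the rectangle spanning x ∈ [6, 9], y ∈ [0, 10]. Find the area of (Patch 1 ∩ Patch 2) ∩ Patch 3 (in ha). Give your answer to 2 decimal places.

The region (Patch 1 ∩ Patch 2) ∩ Patch 3 is the polygon with vertices (7,3), (7,2), (6,2), (6,3).
By the shoelace formula its area is 1.00.

1.00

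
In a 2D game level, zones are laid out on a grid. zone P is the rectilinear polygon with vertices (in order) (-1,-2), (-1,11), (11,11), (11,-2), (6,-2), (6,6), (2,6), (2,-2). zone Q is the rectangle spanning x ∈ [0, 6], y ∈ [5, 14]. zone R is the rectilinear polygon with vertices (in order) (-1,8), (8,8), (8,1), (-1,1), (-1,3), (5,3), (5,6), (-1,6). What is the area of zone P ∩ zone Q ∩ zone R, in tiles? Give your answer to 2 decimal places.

12.00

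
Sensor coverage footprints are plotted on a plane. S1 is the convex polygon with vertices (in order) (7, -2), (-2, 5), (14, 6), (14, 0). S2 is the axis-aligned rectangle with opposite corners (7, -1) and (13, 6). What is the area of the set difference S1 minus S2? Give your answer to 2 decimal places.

|S1| = 81.5, |S1∩S2| = 39.6071.
|S1 ∖ S2| = |S1| − |S1∩S2| = 81.5 − 39.6071 = 41.89.

41.89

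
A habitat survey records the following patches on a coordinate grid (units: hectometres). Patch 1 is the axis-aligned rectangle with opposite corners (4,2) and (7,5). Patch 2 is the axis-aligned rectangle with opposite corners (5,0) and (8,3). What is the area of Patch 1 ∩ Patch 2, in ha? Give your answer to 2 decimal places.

2.00

|Patch 1∩Patch 2|: x∈[5,7], y∈[2,3] → 2·1 = 2.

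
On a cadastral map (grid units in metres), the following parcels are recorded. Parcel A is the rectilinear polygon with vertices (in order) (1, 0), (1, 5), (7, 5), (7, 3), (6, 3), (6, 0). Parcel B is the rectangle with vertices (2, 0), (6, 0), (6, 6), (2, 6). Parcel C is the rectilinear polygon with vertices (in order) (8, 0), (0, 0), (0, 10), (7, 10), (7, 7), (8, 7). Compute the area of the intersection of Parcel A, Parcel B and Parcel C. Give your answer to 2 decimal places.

20.00

The intersection is the polygon with vertices (6,3), (6,0), (2,0), (2,5), (6,5).
By the shoelace formula its area is 20.00.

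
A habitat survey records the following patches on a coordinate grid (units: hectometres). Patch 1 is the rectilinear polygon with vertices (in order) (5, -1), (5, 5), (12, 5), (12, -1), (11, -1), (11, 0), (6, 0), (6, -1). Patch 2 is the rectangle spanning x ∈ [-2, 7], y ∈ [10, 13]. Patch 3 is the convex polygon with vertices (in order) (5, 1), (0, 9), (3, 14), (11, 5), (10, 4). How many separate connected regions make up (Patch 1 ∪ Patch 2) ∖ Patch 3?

3

(Patch 1 ∪ Patch 2) ∖ Patch 3 splits into 3 disjoint pieces (area 24, area 5.3333, area 10.5).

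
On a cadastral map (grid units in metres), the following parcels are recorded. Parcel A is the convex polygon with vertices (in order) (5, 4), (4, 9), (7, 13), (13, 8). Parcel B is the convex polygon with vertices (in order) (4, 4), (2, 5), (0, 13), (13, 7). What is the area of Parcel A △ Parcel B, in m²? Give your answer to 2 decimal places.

|Parcel A| = 41.5, |Parcel B| = 53.5, |Parcel A∩Parcel B| = 26.0763.
|Parcel A △ Parcel B| = |Parcel A| + |Parcel B| − 2·|Parcel A∩Parcel B| = 41.5 + 53.5 − 52.1525 = 42.85.

42.85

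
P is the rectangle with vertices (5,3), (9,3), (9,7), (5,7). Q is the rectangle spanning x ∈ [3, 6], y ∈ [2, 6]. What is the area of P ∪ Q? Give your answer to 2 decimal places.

25.00

By inclusion–exclusion:
Individual areas: |P| = 16, |Q| = 12.
|P∩Q|: x∈[5,6], y∈[3,6] → 1·3 = 3.
|P ∪ Q| = 28 − 3 = 25.00.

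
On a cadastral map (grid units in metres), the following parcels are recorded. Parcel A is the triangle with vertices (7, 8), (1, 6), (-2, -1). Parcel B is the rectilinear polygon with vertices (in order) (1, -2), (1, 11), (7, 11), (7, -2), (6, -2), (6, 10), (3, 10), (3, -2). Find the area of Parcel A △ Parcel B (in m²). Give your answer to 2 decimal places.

46.00

|Parcel A| = 18, |Parcel B| = 42, |Parcel A∩Parcel B| = 7.
|Parcel A △ Parcel B| = |Parcel A| + |Parcel B| − 2·|Parcel A∩Parcel B| = 18 + 42 − 14 = 46.00.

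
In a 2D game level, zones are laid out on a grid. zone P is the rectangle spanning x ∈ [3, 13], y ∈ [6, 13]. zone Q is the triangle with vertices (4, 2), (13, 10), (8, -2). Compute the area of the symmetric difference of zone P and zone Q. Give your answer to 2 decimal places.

|zone P| = 70, |zone Q| = 34, |zone P∩zone Q| = 5.6667.
|zone P △ zone Q| = |zone P| + |zone Q| − 2·|zone P∩zone Q| = 70 + 34 − 11.3333 = 92.67.

92.67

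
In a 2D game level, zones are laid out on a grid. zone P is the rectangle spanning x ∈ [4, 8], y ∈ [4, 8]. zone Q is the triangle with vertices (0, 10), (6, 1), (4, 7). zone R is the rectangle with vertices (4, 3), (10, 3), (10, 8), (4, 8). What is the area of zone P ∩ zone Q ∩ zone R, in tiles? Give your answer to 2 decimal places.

The intersection is the polygon with vertices (5,4), (4,4), (4,7).
By the shoelace formula its area is 1.50.

1.50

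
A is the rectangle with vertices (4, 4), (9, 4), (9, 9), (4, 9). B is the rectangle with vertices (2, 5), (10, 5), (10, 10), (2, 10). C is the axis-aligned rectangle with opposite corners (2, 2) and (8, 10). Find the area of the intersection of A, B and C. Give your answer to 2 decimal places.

The intersection is the polygon with vertices (8,9), (8,5), (4,5), (4,9).
By the shoelace formula its area is 16.00.

16.00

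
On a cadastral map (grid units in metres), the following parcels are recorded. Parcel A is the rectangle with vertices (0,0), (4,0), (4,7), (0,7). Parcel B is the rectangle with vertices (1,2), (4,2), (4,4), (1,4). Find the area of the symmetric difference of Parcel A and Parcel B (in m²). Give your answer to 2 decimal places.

22.00

|Parcel A∩Parcel B|: x∈[1,4], y∈[2,4] → 3·2 = 6.
|Parcel A △ Parcel B| = |Parcel A| + |Parcel B| − 2·|Parcel A∩Parcel B| = 28 + 6 − 12 = 22.00.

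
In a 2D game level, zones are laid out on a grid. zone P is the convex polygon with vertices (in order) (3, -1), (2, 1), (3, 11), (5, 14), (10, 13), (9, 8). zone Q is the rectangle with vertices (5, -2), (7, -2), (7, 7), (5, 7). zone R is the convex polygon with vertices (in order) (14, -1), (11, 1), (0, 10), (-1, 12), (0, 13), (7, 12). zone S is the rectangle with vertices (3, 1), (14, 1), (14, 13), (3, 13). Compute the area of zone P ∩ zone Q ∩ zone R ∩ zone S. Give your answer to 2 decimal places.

The intersection is the polygon with vertices (7,7), (7,5), (6.686,4.529), (5,5.909), (5,7).
By the shoelace formula its area is 3.70.

3.70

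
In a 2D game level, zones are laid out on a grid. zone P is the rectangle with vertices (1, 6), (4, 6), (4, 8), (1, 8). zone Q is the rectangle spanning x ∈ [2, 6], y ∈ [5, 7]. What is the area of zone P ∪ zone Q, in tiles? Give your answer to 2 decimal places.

By inclusion–exclusion:
Individual areas: |zone P| = 6, |zone Q| = 8.
|zone P∩zone Q|: x∈[2,4], y∈[6,7] → 2·1 = 2.
|zone P ∪ zone Q| = 14 − 2 = 12.00.

12.00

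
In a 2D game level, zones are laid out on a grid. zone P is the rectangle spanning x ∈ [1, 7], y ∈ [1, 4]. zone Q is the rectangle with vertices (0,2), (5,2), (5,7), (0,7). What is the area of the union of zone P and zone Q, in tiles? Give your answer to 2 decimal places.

35.00

By inclusion–exclusion:
Individual areas: |zone P| = 18, |zone Q| = 25.
|zone P∩zone Q|: x∈[1,5], y∈[2,4] → 4·2 = 8.
|zone P ∪ zone Q| = 43 − 8 = 35.00.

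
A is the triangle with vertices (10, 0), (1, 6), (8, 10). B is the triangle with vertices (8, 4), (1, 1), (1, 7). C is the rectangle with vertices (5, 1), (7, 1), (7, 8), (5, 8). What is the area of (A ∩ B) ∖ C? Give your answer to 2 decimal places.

|A ∩ B| = 9.087.
|(A ∩ B) ∩ C| = 3.2536.
|(A ∩ B) ∖ C| = 9.087 − 3.2536 = 5.83.

5.83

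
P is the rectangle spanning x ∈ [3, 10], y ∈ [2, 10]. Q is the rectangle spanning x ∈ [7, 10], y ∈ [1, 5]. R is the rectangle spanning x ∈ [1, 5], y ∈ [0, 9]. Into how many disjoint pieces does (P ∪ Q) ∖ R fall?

(P ∪ Q) ∖ R is a single connected region.

1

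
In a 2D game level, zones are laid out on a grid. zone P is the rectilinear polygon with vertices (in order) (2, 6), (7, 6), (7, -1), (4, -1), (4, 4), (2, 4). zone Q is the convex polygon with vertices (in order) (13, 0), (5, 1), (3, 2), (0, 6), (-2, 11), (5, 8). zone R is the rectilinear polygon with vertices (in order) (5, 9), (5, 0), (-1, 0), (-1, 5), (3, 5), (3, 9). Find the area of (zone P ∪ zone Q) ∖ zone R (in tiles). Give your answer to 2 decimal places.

|zone P ∪ zone Q| = 68.5.
|(zone P ∪ zone Q) ∩ zone R| = 18.4821.
|(zone P ∪ zone Q) ∖ zone R| = 68.5 − 18.4821 = 50.02.

50.02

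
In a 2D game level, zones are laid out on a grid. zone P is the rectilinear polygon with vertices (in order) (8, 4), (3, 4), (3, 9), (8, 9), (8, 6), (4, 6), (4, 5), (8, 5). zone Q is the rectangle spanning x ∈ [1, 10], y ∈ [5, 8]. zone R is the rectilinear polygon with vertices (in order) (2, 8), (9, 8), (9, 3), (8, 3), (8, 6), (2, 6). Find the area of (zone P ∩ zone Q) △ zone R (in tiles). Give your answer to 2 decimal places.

|zone P ∩ zone Q| = 11.
|(zone P ∩ zone Q) ∩ zone R| = 10.
|(zone P ∩ zone Q) △ zone R| = 11 + 17 − 20 = 8.00.

8.00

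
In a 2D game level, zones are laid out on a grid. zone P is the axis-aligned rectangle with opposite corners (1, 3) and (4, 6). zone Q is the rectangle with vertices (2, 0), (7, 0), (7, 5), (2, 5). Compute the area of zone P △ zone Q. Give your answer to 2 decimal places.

26.00

|zone P∩zone Q|: x∈[2,4], y∈[3,5] → 2·2 = 4.
|zone P △ zone Q| = |zone P| + |zone Q| − 2·|zone P∩zone Q| = 9 + 25 − 8 = 26.00.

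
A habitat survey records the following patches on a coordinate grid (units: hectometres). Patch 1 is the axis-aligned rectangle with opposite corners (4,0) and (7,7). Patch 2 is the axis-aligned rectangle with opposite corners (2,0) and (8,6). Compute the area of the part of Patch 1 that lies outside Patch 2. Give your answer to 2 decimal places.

|Patch 1∩Patch 2|: x∈[4,7], y∈[0,6] → 3·6 = 18.
|Patch 1| = 21.
|Patch 1 ∖ Patch 2| = |Patch 1| − |Patch 1∩Patch 2| = 21 − 18 = 3.00.

3.00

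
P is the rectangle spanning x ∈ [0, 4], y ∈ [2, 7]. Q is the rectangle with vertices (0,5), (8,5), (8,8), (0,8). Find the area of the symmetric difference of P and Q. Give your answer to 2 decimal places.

|P∩Q|: x∈[0,4], y∈[5,7] → 4·2 = 8.
|P △ Q| = |P| + |Q| − 2·|P∩Q| = 20 + 24 − 16 = 28.00.

28.00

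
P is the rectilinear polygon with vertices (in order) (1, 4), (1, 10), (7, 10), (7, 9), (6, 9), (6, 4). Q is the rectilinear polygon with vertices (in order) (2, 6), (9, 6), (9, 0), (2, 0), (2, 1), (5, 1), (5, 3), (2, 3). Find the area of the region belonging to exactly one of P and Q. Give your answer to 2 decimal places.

51.00

|P| = 31, |Q| = 36, |P∩Q| = 8.
|P △ Q| = |P| + |Q| − 2·|P∩Q| = 31 + 36 − 16 = 51.00.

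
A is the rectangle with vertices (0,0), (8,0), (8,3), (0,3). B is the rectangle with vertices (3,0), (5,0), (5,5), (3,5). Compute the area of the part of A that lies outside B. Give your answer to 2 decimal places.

|A∩B|: x∈[3,5], y∈[0,3] → 2·3 = 6.
|A| = 24.
|A ∖ B| = |A| − |A∩B| = 24 − 6 = 18.00.

18.00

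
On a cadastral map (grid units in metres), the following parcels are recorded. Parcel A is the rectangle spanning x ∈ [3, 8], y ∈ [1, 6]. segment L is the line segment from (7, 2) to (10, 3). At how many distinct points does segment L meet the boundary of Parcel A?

The segment meets the boundary at (8,2.333).

1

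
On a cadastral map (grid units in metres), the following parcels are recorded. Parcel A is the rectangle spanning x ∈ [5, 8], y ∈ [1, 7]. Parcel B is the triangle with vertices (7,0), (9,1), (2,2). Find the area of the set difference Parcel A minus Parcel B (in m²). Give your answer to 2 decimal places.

16.93

|Parcel A| = 18, |Parcel A∩Parcel B| = 1.0714.
|Parcel A ∖ Parcel B| = |Parcel A| − |Parcel A∩Parcel B| = 18 − 1.0714 = 16.93.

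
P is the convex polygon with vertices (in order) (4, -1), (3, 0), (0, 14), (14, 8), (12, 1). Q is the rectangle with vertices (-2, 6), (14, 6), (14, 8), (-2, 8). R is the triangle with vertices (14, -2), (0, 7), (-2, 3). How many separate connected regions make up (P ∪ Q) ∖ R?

(P ∪ Q) ∖ R splits into 2 disjoint pieces (area 6.0324, area 106.0949).

2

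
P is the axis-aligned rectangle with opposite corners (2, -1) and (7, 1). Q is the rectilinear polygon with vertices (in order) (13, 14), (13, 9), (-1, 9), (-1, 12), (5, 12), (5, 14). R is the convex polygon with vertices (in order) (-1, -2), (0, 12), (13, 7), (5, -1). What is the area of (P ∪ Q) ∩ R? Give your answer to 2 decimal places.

|P ∪ Q| = 68.
|(P ∪ Q) ∩ R| = 20.02.

20.02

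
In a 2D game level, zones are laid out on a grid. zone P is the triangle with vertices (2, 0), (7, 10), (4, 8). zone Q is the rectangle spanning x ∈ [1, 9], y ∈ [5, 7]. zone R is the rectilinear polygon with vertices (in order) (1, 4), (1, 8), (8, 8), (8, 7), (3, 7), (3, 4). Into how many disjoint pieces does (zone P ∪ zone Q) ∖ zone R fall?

(zone P ∪ zone Q) ∖ zone R splits into 2 disjoint pieces (area 15.125, area 2).

2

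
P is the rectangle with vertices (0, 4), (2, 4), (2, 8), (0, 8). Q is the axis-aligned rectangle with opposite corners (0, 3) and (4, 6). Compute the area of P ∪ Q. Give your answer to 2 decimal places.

By inclusion–exclusion:
Individual areas: |P| = 8, |Q| = 12.
|P∩Q|: x∈[0,2], y∈[4,6] → 2·2 = 4.
|P ∪ Q| = 20 − 4 = 16.00.

16.00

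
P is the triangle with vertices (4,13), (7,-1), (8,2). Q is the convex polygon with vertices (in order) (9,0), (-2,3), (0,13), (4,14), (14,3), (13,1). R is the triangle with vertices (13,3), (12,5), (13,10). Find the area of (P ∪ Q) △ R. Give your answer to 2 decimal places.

|P ∪ Q| = 135.1367.
|(P ∪ Q) ∩ R| = 0.6467.
|(P ∪ Q) △ R| = 135.1367 + 3.5 − 1.2934 = 137.34.

137.34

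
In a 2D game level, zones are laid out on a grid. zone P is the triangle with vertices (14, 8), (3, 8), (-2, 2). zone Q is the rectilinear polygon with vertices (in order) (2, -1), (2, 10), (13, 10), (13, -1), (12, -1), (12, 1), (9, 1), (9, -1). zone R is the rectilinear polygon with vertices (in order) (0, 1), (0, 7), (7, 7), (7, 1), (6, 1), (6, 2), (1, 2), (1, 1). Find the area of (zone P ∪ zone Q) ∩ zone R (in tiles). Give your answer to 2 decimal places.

30.95

|zone P ∪ zone Q| = 121.7875.
|(zone P ∪ zone Q) ∩ zone R| = 30.95.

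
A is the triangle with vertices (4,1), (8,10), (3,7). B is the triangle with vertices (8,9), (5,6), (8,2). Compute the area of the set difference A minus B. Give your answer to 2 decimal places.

|A| = 16.5, |A∩B| = 1.9698.
|A ∖ B| = |A| − |A∩B| = 16.5 − 1.9698 = 14.53.

14.53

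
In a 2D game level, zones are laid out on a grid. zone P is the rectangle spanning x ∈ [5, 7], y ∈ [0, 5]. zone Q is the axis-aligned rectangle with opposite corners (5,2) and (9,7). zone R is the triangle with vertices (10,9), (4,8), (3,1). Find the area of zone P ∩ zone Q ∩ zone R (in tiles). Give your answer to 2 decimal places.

The intersection is the polygon with vertices (5,5), (6.5,5), (5,3.286).
By the shoelace formula its area is 1.29.

1.29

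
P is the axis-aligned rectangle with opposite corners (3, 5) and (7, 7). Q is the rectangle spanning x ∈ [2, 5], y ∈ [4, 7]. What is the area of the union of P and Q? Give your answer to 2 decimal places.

13.00

By inclusion–exclusion:
Individual areas: |P| = 8, |Q| = 9.
|P∩Q|: x∈[3,5], y∈[5,7] → 2·2 = 4.
|P ∪ Q| = 17 − 4 = 13.00.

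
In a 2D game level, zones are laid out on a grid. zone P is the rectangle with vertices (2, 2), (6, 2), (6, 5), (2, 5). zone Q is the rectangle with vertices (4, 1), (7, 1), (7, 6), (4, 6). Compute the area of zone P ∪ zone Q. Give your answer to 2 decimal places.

By inclusion–exclusion:
Individual areas: |zone P| = 12, |zone Q| = 15.
|zone P∩zone Q|: x∈[4,6], y∈[2,5] → 2·3 = 6.
|zone P ∪ zone Q| = 27 − 6 = 21.00.

21.00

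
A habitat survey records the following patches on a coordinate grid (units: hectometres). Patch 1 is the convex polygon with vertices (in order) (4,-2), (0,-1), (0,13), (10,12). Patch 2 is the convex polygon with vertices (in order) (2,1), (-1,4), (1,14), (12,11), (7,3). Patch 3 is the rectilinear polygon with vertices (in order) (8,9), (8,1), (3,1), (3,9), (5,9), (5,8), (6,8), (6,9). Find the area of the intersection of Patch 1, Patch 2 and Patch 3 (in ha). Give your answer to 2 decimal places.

28.00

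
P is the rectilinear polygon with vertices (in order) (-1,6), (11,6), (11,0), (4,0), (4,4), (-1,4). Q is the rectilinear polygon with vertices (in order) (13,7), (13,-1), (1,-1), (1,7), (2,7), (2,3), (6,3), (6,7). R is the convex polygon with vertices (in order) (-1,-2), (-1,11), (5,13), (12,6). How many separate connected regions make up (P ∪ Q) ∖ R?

1

(P ∪ Q) ∖ R is a single connected region.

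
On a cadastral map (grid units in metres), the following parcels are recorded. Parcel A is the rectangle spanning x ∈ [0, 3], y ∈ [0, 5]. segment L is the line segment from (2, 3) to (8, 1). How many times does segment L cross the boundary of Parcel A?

1

The segment meets the boundary at (3,2.667).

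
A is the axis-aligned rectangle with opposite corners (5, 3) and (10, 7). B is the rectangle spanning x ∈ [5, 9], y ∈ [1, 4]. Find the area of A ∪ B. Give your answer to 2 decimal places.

By inclusion–exclusion:
Individual areas: |A| = 20, |B| = 12.
|A∩B|: x∈[5,9], y∈[3,4] → 4·1 = 4.
|A ∪ B| = 32 − 4 = 28.00.

28.00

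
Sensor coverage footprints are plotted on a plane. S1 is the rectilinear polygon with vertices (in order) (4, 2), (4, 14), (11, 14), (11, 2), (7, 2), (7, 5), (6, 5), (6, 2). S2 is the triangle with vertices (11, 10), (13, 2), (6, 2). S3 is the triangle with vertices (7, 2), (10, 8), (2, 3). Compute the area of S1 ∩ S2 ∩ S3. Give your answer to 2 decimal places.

The intersection is the polygon with vertices (7,3.6), (9.59,7.744), (10,8), (7,2).
By the shoelace formula its area is 2.92.

2.92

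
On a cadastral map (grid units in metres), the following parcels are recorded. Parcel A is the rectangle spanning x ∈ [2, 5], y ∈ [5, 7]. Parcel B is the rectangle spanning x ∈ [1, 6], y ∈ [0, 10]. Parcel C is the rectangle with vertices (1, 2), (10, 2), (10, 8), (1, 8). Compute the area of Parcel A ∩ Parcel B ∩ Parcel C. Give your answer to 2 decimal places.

6.00

The intersection is the polygon with vertices (2,7), (5,7), (5,5), (2,5).
By the shoelace formula its area is 6.00.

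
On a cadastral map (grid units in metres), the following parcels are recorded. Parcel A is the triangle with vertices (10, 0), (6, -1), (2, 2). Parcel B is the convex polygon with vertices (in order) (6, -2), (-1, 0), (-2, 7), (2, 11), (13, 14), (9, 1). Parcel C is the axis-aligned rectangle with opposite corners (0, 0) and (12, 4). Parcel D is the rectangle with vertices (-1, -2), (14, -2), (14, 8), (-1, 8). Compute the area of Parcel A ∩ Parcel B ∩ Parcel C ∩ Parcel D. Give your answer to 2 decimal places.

The intersection is the polygon with vertices (8.4,0.4), (8,0), (4.667,0), (2,2).
By the shoelace formula its area is 4.93.

4.93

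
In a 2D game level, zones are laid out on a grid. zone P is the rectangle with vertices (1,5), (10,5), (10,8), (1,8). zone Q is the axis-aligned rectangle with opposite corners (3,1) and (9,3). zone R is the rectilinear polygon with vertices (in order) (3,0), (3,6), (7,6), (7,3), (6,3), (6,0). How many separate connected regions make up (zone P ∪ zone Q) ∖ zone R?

(zone P ∪ zone Q) ∖ zone R splits into 2 disjoint pieces (area 23, area 6).

2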